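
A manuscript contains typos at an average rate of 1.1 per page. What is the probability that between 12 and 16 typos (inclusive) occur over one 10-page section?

0.3648

Over the interval, μ = 1.1 × 10 = 11 (a 10-page section = 10 pages).
P(12 ≤ N ≤ 16) = Σ_{j=12}^{16} e^(−11) · 11^j/j! ≈ 0.3648.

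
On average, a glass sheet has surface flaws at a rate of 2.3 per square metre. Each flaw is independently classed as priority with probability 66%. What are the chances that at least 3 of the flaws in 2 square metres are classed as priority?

0.5848

Thinning: the flaws that are classed as priority themselves form a Poisson process with rate 0.66 × 2.3 = 1.518 per square metre.
Over the interval, μ = 1.518 × 2 = 3.036 (2 square metres).
P(N ≥ 3) = 1 − P(N ≤ 2) ≈ 0.5848.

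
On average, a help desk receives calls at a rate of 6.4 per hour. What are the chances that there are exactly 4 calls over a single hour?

With mean μ = 6.4 per hour,
P(N = 4) = e^(−μ) μ^4/4! = e^(−6.4) · 6.4^4/24 ≈ 0.1162.

0.1162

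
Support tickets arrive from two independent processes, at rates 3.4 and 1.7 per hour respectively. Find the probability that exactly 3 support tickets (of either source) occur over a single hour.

Independent Poisson processes superpose: combined rate λ = 3.4 + 1.7 = 5.1 per hour.
So μ = 5.1.
P(N = 3) = e^(−5.1) · 5.1^3/3! ≈ 0.1348.

0.1348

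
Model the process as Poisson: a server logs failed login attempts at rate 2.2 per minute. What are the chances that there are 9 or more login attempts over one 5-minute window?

0.7680

Over the interval, μ = 2.2 × 5 = 11 (a 5-minute window = 5 minutes).
P(N ≥ 9) = 1 − P(N ≤ 8) = 1 − Σ_{j=0}^{8} e^(−μ) μ^j/j! ≈ 0.7680.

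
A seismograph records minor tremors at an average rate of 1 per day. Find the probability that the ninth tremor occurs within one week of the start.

Over the interval, μ = 1 × 7 = 7 (a week = 7 days).
The ninth arrival falls in the interval iff at least 9 events occur there: P(S_9 ≤ t) = P(N ≥ 9) = 1 − P(N ≤ 8) ≈ 0.2709.

0.2709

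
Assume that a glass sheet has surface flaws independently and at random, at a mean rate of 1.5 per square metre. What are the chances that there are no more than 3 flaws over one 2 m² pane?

Over the interval, μ = 1.5 × 2 = 3 (a 2 m² pane = 2 square metres).
P(N ≤ 3) = Σ_{j=0}^{3} e^(−μ) μ^j/j! ≈ 0.6472.

0.6472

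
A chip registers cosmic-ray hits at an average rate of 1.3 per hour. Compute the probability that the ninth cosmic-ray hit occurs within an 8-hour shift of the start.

0.7104

Over the interval, μ = 1.3 × 8 = 10.4 (an 8-hour shift = 8 hours).
The ninth arrival falls in the interval iff at least 9 events occur there: P(S_9 ≤ t) = P(N ≥ 9) = 1 − P(N ≤ 8) ≈ 0.7104.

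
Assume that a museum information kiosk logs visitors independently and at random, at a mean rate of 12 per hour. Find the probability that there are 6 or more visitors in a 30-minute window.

0.5543

Over the interval, μ = 12 × 0.5 = 6 (a 30-minute window = 0.5 hours).
P(N ≥ 6) = 1 − P(N ≤ 5) = 1 − Σ_{j=0}^{5} e^(−μ) μ^j/j! ≈ 0.5543.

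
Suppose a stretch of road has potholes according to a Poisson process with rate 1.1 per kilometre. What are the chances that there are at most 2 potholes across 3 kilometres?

Over the interval, μ = 1.1 × 3 = 3.3 (3 kilometres).
P(N ≤ 2) = Σ_{j=0}^{2} e^(−μ) μ^j/j! ≈ 0.3594.

0.3594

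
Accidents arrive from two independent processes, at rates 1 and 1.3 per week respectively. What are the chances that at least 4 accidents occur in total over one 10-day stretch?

Independent Poisson processes superpose: combined rate λ = 1 + 1.3 = 2.3 per week.
Over the interval, μ = 2.3 × 10/7 ≈ 3.28571 (a 10-day stretch = 10/7 weeks).
P(N ≥ 4) = 1 − P(N ≤ 3) ≈ 0.4165.

0.4165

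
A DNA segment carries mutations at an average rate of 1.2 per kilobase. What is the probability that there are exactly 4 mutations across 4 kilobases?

Over the interval, μ = 1.2 × 4 = 4.8 (4 kilobases).
P(N = 4) = e^(−μ) μ^4/4! = e^(−4.8) · 4.8^4/24 ≈ 0.1820.

0.1820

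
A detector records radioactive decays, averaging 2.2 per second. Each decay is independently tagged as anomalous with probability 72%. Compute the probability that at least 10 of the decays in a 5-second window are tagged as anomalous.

Thinning: the decays that are tagged as anomalous themselves form a Poisson process with rate 0.72 × 2.2 = 1.584 per second.
Over the interval, μ = 1.584 × 5 = 7.92 (a 5-second window = 5 seconds).
P(N ≥ 10) = 1 − P(N ≤ 9) ≈ 0.2735.

0.2735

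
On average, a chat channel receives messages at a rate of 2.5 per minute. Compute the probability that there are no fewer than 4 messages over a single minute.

0.2424

With mean μ = 2.5 per minute,
P(N ≥ 4) = 1 − P(N ≤ 3) = 1 − Σ_{j=0}^{3} e^(−μ) μ^j/j! ≈ 0.2424.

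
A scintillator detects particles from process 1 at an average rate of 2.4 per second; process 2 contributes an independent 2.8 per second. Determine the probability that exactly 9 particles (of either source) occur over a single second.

0.0423

Independent Poisson processes superpose: combined rate λ = 2.4 + 2.8 = 5.2 per second.
So μ = 5.2.
P(N = 9) = e^(−5.2) · 5.2^9/9! ≈ 0.0423.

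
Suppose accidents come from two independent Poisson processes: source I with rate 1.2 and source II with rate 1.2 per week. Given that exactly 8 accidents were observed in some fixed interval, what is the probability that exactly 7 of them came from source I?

Given the total, each event is independently from source I with probability p = λ_I/(λ_I+λ_II) = 1.2/2.4 = 0.5000.
So K ~ Binomial(8, 1.2/2.4): P(K = 7) = C(8,7) · (1.2/2.4)^7 · (1.2/2.4)^1 ≈ 0.0312.

0.0312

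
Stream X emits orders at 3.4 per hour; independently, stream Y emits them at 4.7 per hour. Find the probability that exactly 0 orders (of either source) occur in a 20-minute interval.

0.0672

Independent Poisson processes superpose: combined rate λ = 3.4 + 4.7 = 8.1 per hour.
Over the interval, μ = 8.1 × 1/3 = 2.7 (a 20-minute interval = 1/3 hours).
P(N = 0) = e^(−2.7) · 2.7^0/0! ≈ 0.0672.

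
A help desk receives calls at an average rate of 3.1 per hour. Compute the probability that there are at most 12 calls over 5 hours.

Over the interval, μ = 3.1 × 5 = 15.5 (5 hours).
P(N ≤ 12) = Σ_{j=0}^{12} e^(−μ) μ^j/j! ≈ 0.2283.

0.2283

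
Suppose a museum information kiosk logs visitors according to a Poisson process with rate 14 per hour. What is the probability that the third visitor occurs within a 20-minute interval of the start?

Over the interval, μ = 14 × 1/3 ≈ 4.66667 (a 20-minute interval = 1/3 hours).
The third arrival falls in the interval iff at least 3 events occur there: P(S_3 ≤ t) = P(N ≥ 3) = 1 − P(N ≤ 2) ≈ 0.8443.

0.8443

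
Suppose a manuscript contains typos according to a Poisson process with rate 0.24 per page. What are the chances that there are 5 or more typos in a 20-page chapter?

0.5237

Over the interval, μ = 0.24 × 20 = 4.8 (a 20-page chapter = 20 pages).
P(N ≥ 5) = 1 − P(N ≤ 4) = 1 − Σ_{j=0}^{4} e^(−μ) μ^j/j! ≈ 0.5237.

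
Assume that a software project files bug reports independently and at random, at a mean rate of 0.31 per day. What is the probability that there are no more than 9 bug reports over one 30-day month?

Over the interval, μ = 0.31 × 30 = 9.3 (a 30-day month = 30 days).
P(N ≤ 9) = Σ_{j=0}^{9} e^(−μ) μ^j/j! ≈ 0.5479.

0.5479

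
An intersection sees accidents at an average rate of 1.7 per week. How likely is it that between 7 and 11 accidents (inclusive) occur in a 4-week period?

0.4753

Over the interval, μ = 1.7 × 4 = 6.8 (a 4-week period = 4 weeks).
P(7 ≤ N ≤ 11) = Σ_{j=7}^{11} e^(−6.8) · 6.8^j/j! ≈ 0.4753.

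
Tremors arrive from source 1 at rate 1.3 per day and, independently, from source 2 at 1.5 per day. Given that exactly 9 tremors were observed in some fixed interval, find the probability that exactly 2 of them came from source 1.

Given the total, each event is independently from source 1 with probability p = λ_1/(λ_1+λ_2) = 1.3/2.8 ≈ 0.4643.
So K ~ Binomial(9, 1.3/2.8): P(K = 2) = C(9,2) · (1.3/2.8)^2 · (1.5/2.8)^7 ≈ 0.0983.

0.0983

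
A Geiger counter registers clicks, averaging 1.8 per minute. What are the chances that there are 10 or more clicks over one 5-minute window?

Over the interval, μ = 1.8 × 5 = 9 (a 5-minute window = 5 minutes).
P(N ≥ 10) = 1 − P(N ≤ 9) = 1 − Σ_{j=0}^{9} e^(−μ) μ^j/j! ≈ 0.4126.

0.4126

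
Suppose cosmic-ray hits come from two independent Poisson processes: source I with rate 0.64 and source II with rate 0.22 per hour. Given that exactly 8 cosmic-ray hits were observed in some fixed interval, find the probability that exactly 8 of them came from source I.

Given the total, each event is independently from source I with probability p = λ_I/(λ_I+λ_II) = 0.64/0.86 ≈ 0.7442.
So K ~ Binomial(8, 0.64/0.86): P(K = 8) = C(8,8) · (0.64/0.86)^8 · (0.22/0.86)^0 ≈ 0.0941.

0.0941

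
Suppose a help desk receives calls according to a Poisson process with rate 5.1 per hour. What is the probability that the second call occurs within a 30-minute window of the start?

0.7228

Over the interval, μ = 5.1 × 0.5 = 2.55 (a 30-minute window = 0.5 hours).
The second arrival falls in the interval iff at least 2 events occur there: P(S_2 ≤ t) = P(N ≥ 2) = 1 − P(N ≤ 1) ≈ 0.7228.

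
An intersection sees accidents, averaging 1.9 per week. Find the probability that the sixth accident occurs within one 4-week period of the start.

0.7693

Over the interval, μ = 1.9 × 4 = 7.6 (a 4-week period = 4 weeks).
The sixth arrival falls in the interval iff at least 6 events occur there: P(S_6 ≤ t) = P(N ≥ 6) = 1 − P(N ≤ 5) ≈ 0.7693.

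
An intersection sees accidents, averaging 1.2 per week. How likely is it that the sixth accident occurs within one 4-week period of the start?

0.3490

Over the interval, μ = 1.2 × 4 = 4.8 (a 4-week period = 4 weeks).
The sixth arrival falls in the interval iff at least 6 events occur there: P(S_6 ≤ t) = P(N ≥ 6) = 1 − P(N ≤ 5) ≈ 0.3490.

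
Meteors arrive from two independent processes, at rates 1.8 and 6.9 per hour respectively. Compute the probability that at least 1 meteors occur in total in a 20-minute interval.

Independent Poisson processes superpose: combined rate λ = 1.8 + 6.9 = 8.7 per hour.
Over the interval, μ = 8.7 × 1/3 = 2.9 (a 20-minute interval = 1/3 hours).
P(N ≥ 1) = 1 − P(N ≤ 0) ≈ 0.9450.

0.9450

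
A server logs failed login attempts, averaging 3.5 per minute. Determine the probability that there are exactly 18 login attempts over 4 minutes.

Over the interval, μ = 3.5 × 4 = 14 (4 minutes).
P(N = 18) = e^(−μ) μ^18/18! = e^(−14) · 14^18/6402373705728000 ≈ 0.0554.

0.0554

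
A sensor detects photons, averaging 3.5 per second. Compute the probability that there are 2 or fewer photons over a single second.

With mean μ = 3.5 per second,
P(N ≤ 2) = Σ_{j=0}^{2} e^(−μ) μ^j/j! ≈ 0.3208.

0.3208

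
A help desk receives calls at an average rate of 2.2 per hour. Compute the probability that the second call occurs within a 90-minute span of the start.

Over the interval, μ = 2.2 × 1.5 = 3.3 (a 90-minute span = 1.5 hours).
The second arrival falls in the interval iff at least 2 events occur there: P(S_2 ≤ t) = P(N ≥ 2) = 1 − P(N ≤ 1) ≈ 0.8414.

0.8414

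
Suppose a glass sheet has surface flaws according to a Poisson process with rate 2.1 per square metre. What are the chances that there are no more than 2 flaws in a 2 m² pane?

Over the interval, μ = 2.1 × 2 = 4.2 (a 2 m² pane = 2 square metres).
P(N ≤ 2) = Σ_{j=0}^{2} e^(−μ) μ^j/j! ≈ 0.2102.

0.2102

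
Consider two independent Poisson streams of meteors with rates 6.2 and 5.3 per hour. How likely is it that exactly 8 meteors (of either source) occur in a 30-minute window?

Independent Poisson processes superpose: combined rate λ = 6.2 + 5.3 = 11.5 per hour.
Over the interval, μ = 11.5 × 0.5 = 5.75 (a 30-minute window = 0.5 hours).
P(N = 8) = e^(−5.75) · 5.75^8/8! ≈ 0.0943.

0.0943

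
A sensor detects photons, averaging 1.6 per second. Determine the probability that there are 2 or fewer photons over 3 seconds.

0.1425

Over the interval, μ = 1.6 × 3 = 4.8 (3 seconds).
P(N ≤ 2) = Σ_{j=0}^{2} e^(−μ) μ^j/j! ≈ 0.1425.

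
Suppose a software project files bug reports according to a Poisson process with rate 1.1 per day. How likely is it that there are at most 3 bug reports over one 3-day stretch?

Over the interval, μ = 1.1 × 3 = 3.3 (a 3-day stretch = 3 days).
P(N ≤ 3) = Σ_{j=0}^{3} e^(−μ) μ^j/j! ≈ 0.5803.

0.5803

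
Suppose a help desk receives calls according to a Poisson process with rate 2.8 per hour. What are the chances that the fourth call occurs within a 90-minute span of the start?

0.6046

Over the interval, μ = 2.8 × 1.5 = 4.2 (a 90-minute span = 1.5 hours).
The fourth arrival falls in the interval iff at least 4 events occur there: P(S_4 ≤ t) = P(N ≥ 4) = 1 − P(N ≤ 3) ≈ 0.6046.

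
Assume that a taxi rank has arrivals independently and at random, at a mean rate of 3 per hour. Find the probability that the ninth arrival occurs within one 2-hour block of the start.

0.1528

Over the interval, μ = 3 × 2 = 6 (a 2-hour block = 2 hours).
The ninth arrival falls in the interval iff at least 9 events occur there: P(S_9 ≤ t) = P(N ≥ 9) = 1 − P(N ≤ 8) ≈ 0.1528.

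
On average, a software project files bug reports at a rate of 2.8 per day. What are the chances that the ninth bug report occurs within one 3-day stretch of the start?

0.4631

Over the interval, μ = 2.8 × 3 = 8.4 (a 3-day stretch = 3 days).
The ninth arrival falls in the interval iff at least 9 events occur there: P(S_9 ≤ t) = P(N ≥ 9) = 1 − P(N ≤ 8) ≈ 0.4631.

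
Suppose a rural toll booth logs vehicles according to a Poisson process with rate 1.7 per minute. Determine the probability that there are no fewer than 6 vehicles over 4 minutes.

0.6730

Over the interval, μ = 1.7 × 4 = 6.8 (4 minutes).
P(N ≥ 6) = 1 − P(N ≤ 5) = 1 − Σ_{j=0}^{5} e^(−μ) μ^j/j! ≈ 0.6730.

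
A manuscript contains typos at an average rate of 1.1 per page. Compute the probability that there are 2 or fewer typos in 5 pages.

Over the interval, μ = 1.1 × 5 = 5.5 (5 pages).
P(N ≤ 2) = Σ_{j=0}^{2} e^(−μ) μ^j/j! ≈ 0.0884.

0.0884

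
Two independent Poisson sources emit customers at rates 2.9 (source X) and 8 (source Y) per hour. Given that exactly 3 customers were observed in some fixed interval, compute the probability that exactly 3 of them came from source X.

0.0188

Given the total, each event is independently from source X with probability p = λ_X/(λ_X+λ_Y) = 2.9/10.9 ≈ 0.2661.
So K ~ Binomial(3, 2.9/10.9): P(K = 3) = C(3,3) · (2.9/10.9)^3 · (8/10.9)^0 ≈ 0.0188.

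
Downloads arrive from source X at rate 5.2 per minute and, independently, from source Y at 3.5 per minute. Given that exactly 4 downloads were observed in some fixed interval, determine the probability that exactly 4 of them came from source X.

0.1276

Given the total, each event is independently from source X with probability p = λ_X/(λ_X+λ_Y) = 5.2/8.7 ≈ 0.5977.
So K ~ Binomial(4, 5.2/8.7): P(K = 4) = C(4,4) · (5.2/8.7)^4 · (3.5/8.7)^0 ≈ 0.1276.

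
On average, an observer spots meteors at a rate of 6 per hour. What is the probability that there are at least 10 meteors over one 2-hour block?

Over the interval, μ = 6 × 2 = 12 (a 2-hour block = 2 hours).
P(N ≥ 10) = 1 − P(N ≤ 9) = 1 − Σ_{j=0}^{9} e^(−μ) μ^j/j! ≈ 0.7576.

0.7576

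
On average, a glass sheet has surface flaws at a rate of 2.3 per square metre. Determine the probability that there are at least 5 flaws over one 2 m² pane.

Over the interval, μ = 2.3 × 2 = 4.6 (a 2 m² pane = 2 square metres).
P(N ≥ 5) = 1 − P(N ≤ 4) = 1 − Σ_{j=0}^{4} e^(−μ) μ^j/j! ≈ 0.4868.

0.4868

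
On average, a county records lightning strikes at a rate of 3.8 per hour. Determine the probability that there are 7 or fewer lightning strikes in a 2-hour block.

0.5100

Over the interval, μ = 3.8 × 2 = 7.6 (a 2-hour block = 2 hours).
P(N ≤ 7) = Σ_{j=0}^{7} e^(−μ) μ^j/j! ≈ 0.5100.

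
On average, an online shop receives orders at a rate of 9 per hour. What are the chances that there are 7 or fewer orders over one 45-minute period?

Over the interval, μ = 9 × 0.75 = 6.75 (a 45-minute period = 0.75 hours).
P(N ≤ 7) = Σ_{j=0}^{7} e^(−μ) μ^j/j! ≈ 0.6359.

0.6359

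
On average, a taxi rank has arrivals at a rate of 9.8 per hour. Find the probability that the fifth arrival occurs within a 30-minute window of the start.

Over the interval, μ = 9.8 × 0.5 = 4.9 (a 30-minute window = 0.5 hours).
The fifth arrival falls in the interval iff at least 5 events occur there: P(S_5 ≤ t) = P(N ≥ 5) = 1 − P(N ≤ 4) ≈ 0.5418.

0.5418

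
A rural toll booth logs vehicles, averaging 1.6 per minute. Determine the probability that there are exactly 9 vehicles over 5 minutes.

0.1241

Over the interval, μ = 1.6 × 5 = 8 (5 minutes).
P(N = 9) = e^(−μ) μ^9/9! = e^(−8) · 8^9/362880 ≈ 0.1241.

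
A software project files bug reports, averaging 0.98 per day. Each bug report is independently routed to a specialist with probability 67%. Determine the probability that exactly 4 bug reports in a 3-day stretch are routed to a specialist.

Thinning: the bug reports that are routed to a specialist themselves form a Poisson process with rate 0.67 × 0.98 = 0.6566 per day.
Over the interval, μ = 0.6566 × 3 = 1.9698 (a 3-day stretch = 3 days).
P(N = 4) = e^(−1.9698) · 1.9698^4/4! ≈ 0.0875.

0.0875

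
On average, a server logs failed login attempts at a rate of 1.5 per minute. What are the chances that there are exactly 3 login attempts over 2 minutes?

Over the interval, μ = 1.5 × 2 = 3 (2 minutes).
P(N = 3) = e^(−μ) μ^3/3! = e^(−3) · 3^3/6 ≈ 0.2240.

0.2240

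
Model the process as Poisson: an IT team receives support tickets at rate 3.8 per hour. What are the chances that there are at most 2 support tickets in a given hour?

With mean μ = 3.8 per hour,
P(N ≤ 2) = Σ_{j=0}^{2} e^(−μ) μ^j/j! ≈ 0.2689.

0.2689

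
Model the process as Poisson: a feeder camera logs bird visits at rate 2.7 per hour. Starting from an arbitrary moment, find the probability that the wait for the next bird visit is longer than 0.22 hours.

0.5521

The wait for the next event is exponential with rate λ = 2.7 per hour.
P(T > 0.22) = e^(−λt) = e^(−2.7 × 0.22) = e^(−0.594) ≈ 0.5521.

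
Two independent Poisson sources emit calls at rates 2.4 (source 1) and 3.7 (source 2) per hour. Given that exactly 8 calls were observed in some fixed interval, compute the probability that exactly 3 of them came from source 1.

Given the total, each event is independently from source 1 with probability p = λ_1/(λ_1+λ_2) = 2.4/6.1 ≈ 0.3934.
So K ~ Binomial(8, 2.4/6.1): P(K = 3) = C(8,3) · (2.4/6.1)^3 · (3.7/6.1)^5 ≈ 0.2800.

0.2800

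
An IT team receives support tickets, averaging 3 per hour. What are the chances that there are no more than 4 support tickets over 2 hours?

Over the interval, μ = 3 × 2 = 6 (2 hours).
P(N ≤ 4) = Σ_{j=0}^{4} e^(−μ) μ^j/j! ≈ 0.2851.

0.2851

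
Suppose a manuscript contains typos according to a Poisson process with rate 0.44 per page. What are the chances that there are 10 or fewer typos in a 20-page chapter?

0.7294

Over the interval, μ = 0.44 × 20 = 8.8 (a 20-page chapter = 20 pages).
P(N ≤ 10) = Σ_{j=0}^{10} e^(−μ) μ^j/j! ≈ 0.7294.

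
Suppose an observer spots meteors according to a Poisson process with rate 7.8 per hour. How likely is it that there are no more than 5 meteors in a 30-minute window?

0.8006

Over the interval, μ = 7.8 × 0.5 = 3.9 (a 30-minute window = 0.5 hours).
P(N ≤ 5) = Σ_{j=0}^{5} e^(−μ) μ^j/j! ≈ 0.8006.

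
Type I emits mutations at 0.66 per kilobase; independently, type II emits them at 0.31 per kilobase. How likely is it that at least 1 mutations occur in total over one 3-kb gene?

Independent Poisson processes superpose: combined rate λ = 0.66 + 0.31 = 0.97 per kilobase.
Over the interval, μ = 0.97 × 3 = 2.91 (a 3-kb gene = 3 kilobases).
P(N ≥ 1) = 1 − P(N ≤ 0) ≈ 0.9455.

0.9455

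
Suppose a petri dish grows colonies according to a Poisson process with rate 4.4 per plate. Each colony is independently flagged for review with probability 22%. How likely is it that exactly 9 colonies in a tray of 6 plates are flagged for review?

Thinning: the colonies that are flagged for review themselves form a Poisson process with rate 0.22 × 4.4 = 0.968 per plate.
Over the interval, μ = 0.968 × 6 = 5.808 (a tray of 6 plates = 6 plates).
P(N = 9) = e^(−5.808) · 5.808^9/9! ≈ 0.0622.

0.0622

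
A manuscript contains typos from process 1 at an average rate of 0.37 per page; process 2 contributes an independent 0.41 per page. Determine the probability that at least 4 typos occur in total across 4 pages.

Independent Poisson processes superpose: combined rate λ = 0.37 + 0.41 = 0.78 per page.
Over the interval, μ = 0.78 × 4 = 3.12 (4 pages).
P(N ≥ 4) = 1 − P(N ≤ 3) ≈ 0.3796.

0.3796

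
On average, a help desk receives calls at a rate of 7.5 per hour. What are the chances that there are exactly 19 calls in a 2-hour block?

Over the interval, μ = 7.5 × 2 = 15 (a 2-hour block = 2 hours).
P(N = 19) = e^(−μ) μ^19/19! = e^(−15) · 15^19/121645100408832000 ≈ 0.0557.

0.0557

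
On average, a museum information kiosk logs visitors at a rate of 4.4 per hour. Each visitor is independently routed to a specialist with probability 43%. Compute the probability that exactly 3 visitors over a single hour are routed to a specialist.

Thinning: the visitors that are routed to a specialist themselves form a Poisson process with rate 0.43 × 4.4 = 1.892 per hour.
So μ = 1.892.
P(N = 3) = e^(−1.892) · 1.892^3/3! ≈ 0.1702.

0.1702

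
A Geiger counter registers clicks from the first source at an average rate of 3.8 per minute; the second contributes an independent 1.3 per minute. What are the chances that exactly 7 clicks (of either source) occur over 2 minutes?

Independent Poisson processes superpose: combined rate λ = 3.8 + 1.3 = 5.1 per minute.
Over the interval, μ = 5.1 × 2 = 10.2 (2 minutes).
P(N = 7) = e^(−10.2) · 10.2^7/7! ≈ 0.0847.

0.0847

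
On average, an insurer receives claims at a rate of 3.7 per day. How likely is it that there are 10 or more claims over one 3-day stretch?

Over the interval, μ = 3.7 × 3 = 11.1 (a 3-day stretch = 3 days).
P(N ≥ 10) = 1 − P(N ≤ 9) = 1 − Σ_{j=0}^{9} e^(−μ) μ^j/j! ≈ 0.6702.

0.6702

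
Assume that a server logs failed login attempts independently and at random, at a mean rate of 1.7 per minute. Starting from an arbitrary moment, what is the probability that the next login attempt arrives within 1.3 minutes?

Inter-arrival times are exponential with rate λ = 1.7 per minute.
P(T ≤ 1.3) = 1 − e^(−λt) = 1 − e^(−1.7 × 1.3) = 1 − e^(−2.21) ≈ 0.8903.

0.8903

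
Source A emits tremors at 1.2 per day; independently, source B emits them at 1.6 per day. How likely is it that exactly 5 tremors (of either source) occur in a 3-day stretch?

Independent Poisson processes superpose: combined rate λ = 1.2 + 1.6 = 2.8 per day.
Over the interval, μ = 2.8 × 3 = 8.4 (a 3-day stretch = 3 days).
P(N = 5) = e^(−8.4) · 8.4^5/5! ≈ 0.0784.

0.0784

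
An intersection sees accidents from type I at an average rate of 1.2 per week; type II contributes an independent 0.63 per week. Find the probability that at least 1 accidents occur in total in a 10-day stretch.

Independent Poisson processes superpose: combined rate λ = 1.2 + 0.63 = 1.83 per week.
Over the interval, μ = 1.83 × 10/7 ≈ 2.61429 (a 10-day stretch = 10/7 weeks).
P(N ≥ 1) = 1 − P(N ≤ 0) ≈ 0.9268.

0.9268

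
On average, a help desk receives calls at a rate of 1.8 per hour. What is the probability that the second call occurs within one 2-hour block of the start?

Over the interval, μ = 1.8 × 2 = 3.6 (a 2-hour block = 2 hours).
The second arrival falls in the interval iff at least 2 events occur there: P(S_2 ≤ t) = P(N ≥ 2) = 1 − P(N ≤ 1) ≈ 0.8743.

0.8743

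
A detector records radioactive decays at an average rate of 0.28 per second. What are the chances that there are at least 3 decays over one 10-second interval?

Over the interval, μ = 0.28 × 10 = 2.8 (a 10-second interval = 10 seconds).
P(N ≥ 3) = 1 − P(N ≤ 2) = 1 − Σ_{j=0}^{2} e^(−μ) μ^j/j! ≈ 0.5305.

0.5305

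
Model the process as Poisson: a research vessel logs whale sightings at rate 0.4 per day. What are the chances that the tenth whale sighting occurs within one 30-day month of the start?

Over the interval, μ = 0.4 × 30 = 12 (a 30-day month = 30 days).
The tenth arrival falls in the interval iff at least 10 events occur there: P(S_10 ≤ t) = P(N ≥ 10) = 1 − P(N ≤ 9) ≈ 0.7576.

0.7576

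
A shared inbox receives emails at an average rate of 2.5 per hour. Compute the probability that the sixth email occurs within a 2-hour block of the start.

0.3840

Over the interval, μ = 2.5 × 2 = 5 (a 2-hour block = 2 hours).
The sixth arrival falls in the interval iff at least 6 events occur there: P(S_6 ≤ t) = P(N ≥ 6) = 1 − P(N ≤ 5) ≈ 0.3840.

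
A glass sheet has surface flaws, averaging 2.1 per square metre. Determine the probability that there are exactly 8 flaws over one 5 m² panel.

Over the interval, μ = 2.1 × 5 = 10.5 (a 5 m² panel = 5 square metres).
P(N = 8) = e^(−μ) μ^8/8! = e^(−10.5) · 10.5^8/40320 ≈ 0.1009.

0.1009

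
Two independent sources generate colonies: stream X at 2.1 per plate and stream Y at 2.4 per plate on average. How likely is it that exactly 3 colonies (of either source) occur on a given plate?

Independent Poisson processes superpose: combined rate λ = 2.1 + 2.4 = 4.5 per plate.
So μ = 4.5.
P(N = 3) = e^(−4.5) · 4.5^3/3! ≈ 0.1687.

0.1687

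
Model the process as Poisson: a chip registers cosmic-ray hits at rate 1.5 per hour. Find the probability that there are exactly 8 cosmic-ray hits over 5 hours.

Over the interval, μ = 1.5 × 5 = 7.5 (5 hours).
P(N = 8) = e^(−μ) μ^8/8! = e^(−7.5) · 7.5^8/40320 ≈ 0.1373.

0.1373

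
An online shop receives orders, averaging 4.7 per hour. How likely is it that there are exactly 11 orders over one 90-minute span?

0.0465

Over the interval, μ = 4.7 × 1.5 = 7.05 (a 90-minute span = 1.5 hours).
P(N = 11) = e^(−μ) μ^11/11! = e^(−7.05) · 7.05^11/39916800 ≈ 0.0465.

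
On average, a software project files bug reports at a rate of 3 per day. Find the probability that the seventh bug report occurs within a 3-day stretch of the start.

Over the interval, μ = 3 × 3 = 9 (a 3-day stretch = 3 days).
The seventh arrival falls in the interval iff at least 7 events occur there: P(S_7 ≤ t) = P(N ≥ 7) = 1 − P(N ≤ 6) ≈ 0.7932.

0.7932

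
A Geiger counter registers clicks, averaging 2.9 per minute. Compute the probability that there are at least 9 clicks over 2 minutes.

0.1328

Over the interval, μ = 2.9 × 2 = 5.8 (2 minutes).
P(N ≥ 9) = 1 − P(N ≤ 8) = 1 − Σ_{j=0}^{8} e^(−μ) μ^j/j! ≈ 0.1328.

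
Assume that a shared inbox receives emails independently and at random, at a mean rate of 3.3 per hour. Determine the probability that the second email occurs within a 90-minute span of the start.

Over the interval, μ = 3.3 × 1.5 = 4.95 (a 90-minute span = 1.5 hours).
The second arrival falls in the interval iff at least 2 events occur there: P(S_2 ≤ t) = P(N ≥ 2) = 1 − P(N ≤ 1) ≈ 0.9579.

0.9579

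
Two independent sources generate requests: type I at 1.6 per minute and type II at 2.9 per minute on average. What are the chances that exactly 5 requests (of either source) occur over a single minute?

0.1708

Independent Poisson processes superpose: combined rate λ = 1.6 + 2.9 = 4.5 per minute.
So μ = 4.5.
P(N = 5) = e^(−4.5) · 4.5^5/5! ≈ 0.1708.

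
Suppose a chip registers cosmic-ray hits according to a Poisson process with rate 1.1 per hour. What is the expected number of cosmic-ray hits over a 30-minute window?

E[N] = λt = 1.1 × 0.5 = 0.55 (a 30-minute window = 0.5 hours).

0.55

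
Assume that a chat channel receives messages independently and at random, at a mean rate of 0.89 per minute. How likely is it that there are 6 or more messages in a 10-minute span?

Over the interval, μ = 0.89 × 10 = 8.9 (a 10-minute span = 10 minutes).
P(N ≥ 6) = 1 − P(N ≤ 5) = 1 − Σ_{j=0}^{5} e^(−μ) μ^j/j! ≈ 0.8781.

0.8781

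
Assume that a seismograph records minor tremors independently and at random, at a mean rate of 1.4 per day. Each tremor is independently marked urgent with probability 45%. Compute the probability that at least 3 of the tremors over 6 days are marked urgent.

0.7279

Thinning: the tremors that are marked urgent themselves form a Poisson process with rate 0.45 × 1.4 = 0.63 per day.
Over the interval, μ = 0.63 × 6 = 3.78 (6 days).
P(N ≥ 3) = 1 − P(N ≤ 2) ≈ 0.7279.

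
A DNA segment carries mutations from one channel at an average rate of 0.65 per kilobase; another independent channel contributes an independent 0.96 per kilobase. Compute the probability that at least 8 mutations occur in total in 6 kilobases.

Independent Poisson processes superpose: combined rate λ = 0.65 + 0.96 = 1.61 per kilobase.
Over the interval, μ = 1.61 × 6 = 9.66 (6 kilobases).
P(N ≥ 8) = 1 − P(N ≤ 7) ≈ 0.7476.

0.7476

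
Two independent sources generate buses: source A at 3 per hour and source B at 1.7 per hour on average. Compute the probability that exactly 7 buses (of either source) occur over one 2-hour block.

0.1064

Independent Poisson processes superpose: combined rate λ = 3 + 1.7 = 4.7 per hour.
Over the interval, μ = 4.7 × 2 = 9.4 (a 2-hour block = 2 hours).
P(N = 7) = e^(−9.4) · 9.4^7/7! ≈ 0.1064.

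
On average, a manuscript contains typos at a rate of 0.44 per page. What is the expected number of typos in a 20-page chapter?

E[N] = λt = 0.44 × 20 = 8.8 (a 20-page chapter = 20 pages).

8.8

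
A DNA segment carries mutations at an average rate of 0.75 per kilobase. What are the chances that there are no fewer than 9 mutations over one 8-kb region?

0.1528

Over the interval, μ = 0.75 × 8 = 6 (an 8-kb region = 8 kilobases).
P(N ≥ 9) = 1 − P(N ≤ 8) = 1 − Σ_{j=0}^{8} e^(−μ) μ^j/j! ≈ 0.1528.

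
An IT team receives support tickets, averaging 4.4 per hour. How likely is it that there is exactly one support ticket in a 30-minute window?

0.2438

Over the interval, μ = 4.4 × 0.5 = 2.2 (a 30-minute window = 0.5 hours).
P(N = 1) = e^(−μ) μ^1/1! = e^(−2.2) · 2.2^1/1 ≈ 0.2438.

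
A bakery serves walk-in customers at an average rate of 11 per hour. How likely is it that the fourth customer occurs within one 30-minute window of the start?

Over the interval, μ = 11 × 0.5 = 5.5 (a 30-minute window = 0.5 hours).
The fourth arrival falls in the interval iff at least 4 events occur there: P(S_4 ≤ t) = P(N ≥ 4) = 1 − P(N ≤ 3) ≈ 0.7983.

0.7983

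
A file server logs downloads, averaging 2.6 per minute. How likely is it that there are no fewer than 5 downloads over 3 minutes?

Over the interval, μ = 2.6 × 3 = 7.8 (3 minutes).
P(N ≥ 5) = 1 − P(N ≤ 4) = 1 − Σ_{j=0}^{4} e^(−μ) μ^j/j! ≈ 0.8883.

0.8883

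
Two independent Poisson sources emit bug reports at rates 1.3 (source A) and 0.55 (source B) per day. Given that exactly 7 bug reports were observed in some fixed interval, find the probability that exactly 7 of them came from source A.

0.0846

Given the total, each event is independently from source A with probability p = λ_A/(λ_A+λ_B) = 1.3/1.85 ≈ 0.7027.
So K ~ Binomial(7, 1.3/1.85): P(K = 7) = C(7,7) · (1.3/1.85)^7 · (0.55/1.85)^0 ≈ 0.0846.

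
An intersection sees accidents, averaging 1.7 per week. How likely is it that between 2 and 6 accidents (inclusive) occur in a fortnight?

Over the interval, μ = 1.7 × 2 = 3.4 (a fortnight = 2 weeks).
P(2 ≤ N ≤ 6) = Σ_{j=2}^{6} e^(−3.4) · 3.4^j/j! ≈ 0.7953.

0.7953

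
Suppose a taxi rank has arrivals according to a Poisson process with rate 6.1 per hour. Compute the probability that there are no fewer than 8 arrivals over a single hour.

0.2699

With mean μ = 6.1 per hour,
P(N ≥ 8) = 1 − P(N ≤ 7) = 1 − Σ_{j=0}^{7} e^(−μ) μ^j/j! ≈ 0.2699.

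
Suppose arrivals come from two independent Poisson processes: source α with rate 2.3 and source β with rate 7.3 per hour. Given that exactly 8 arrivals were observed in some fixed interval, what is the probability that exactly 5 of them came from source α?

0.0194

Given the total, each event is independently from source α with probability p = λ_α/(λ_α+λ_β) = 2.3/9.6 ≈ 0.2396.
So K ~ Binomial(8, 2.3/9.6): P(K = 5) = C(8,5) · (2.3/9.6)^5 · (7.3/9.6)^3 ≈ 0.0194.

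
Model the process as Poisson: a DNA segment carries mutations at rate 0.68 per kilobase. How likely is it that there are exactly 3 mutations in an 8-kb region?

0.1164

Over the interval, μ = 0.68 × 8 = 5.44 (an 8-kb region = 8 kilobases).
P(N = 3) = e^(−μ) μ^3/3! = e^(−5.44) · 5.44^3/6 ≈ 0.1164.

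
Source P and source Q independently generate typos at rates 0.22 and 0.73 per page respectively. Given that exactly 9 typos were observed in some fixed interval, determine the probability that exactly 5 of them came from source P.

Given the total, each event is independently from source P with probability p = λ_P/(λ_P+λ_Q) = 0.22/0.95 ≈ 0.2316.
So K ~ Binomial(9, 0.22/0.95): P(K = 5) = C(9,5) · (0.22/0.95)^5 · (0.73/0.95)^4 ≈ 0.0293.

0.0293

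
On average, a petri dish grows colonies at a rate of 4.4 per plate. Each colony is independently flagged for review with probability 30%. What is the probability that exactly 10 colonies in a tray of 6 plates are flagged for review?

0.0972

Thinning: the colonies that are flagged for review themselves form a Poisson process with rate 0.3 × 4.4 = 1.32 per plate.
Over the interval, μ = 1.32 × 6 = 7.92 (a tray of 6 plates = 6 plates).
P(N = 10) = e^(−7.92) · 7.92^10/10! ≈ 0.0972.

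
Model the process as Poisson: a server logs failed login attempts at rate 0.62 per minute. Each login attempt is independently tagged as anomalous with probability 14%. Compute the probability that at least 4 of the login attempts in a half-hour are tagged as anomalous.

0.2649

Thinning: the login attempts that are tagged as anomalous themselves form a Poisson process with rate 0.14 × 0.62 = 0.0868 per minute.
Over the interval, μ = 0.0868 × 30 = 2.604 (a half-hour = 30 minutes).
P(N ≥ 4) = 1 − P(N ≤ 3) ≈ 0.2649.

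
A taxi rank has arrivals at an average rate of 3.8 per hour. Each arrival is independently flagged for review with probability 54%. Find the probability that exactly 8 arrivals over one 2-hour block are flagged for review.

0.0329

Thinning: the arrivals that are flagged for review themselves form a Poisson process with rate 0.54 × 3.8 = 2.052 per hour.
Over the interval, μ = 2.052 × 2 = 4.104 (a 2-hour block = 2 hours).
P(N = 8) = e^(−4.104) · 4.104^8/8! ≈ 0.0329.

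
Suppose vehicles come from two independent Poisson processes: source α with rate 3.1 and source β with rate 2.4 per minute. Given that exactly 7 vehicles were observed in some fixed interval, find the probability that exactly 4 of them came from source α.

0.2935

Given the total, each event is independently from source α with probability p = λ_α/(λ_α+λ_β) = 3.1/5.5 ≈ 0.5636.
So K ~ Binomial(7, 3.1/5.5): P(K = 4) = C(7,4) · (3.1/5.5)^4 · (2.4/5.5)^3 ≈ 0.2935.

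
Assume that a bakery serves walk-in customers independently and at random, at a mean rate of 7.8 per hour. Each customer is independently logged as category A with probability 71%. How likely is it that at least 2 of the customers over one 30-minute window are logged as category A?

Thinning: the customers that are logged as category A themselves form a Poisson process with rate 0.71 × 7.8 = 5.538 per hour.
Over the interval, μ = 5.538 × 0.5 = 2.769 (a 30-minute window = 0.5 hours).
P(N ≥ 2) = 1 − P(N ≤ 1) ≈ 0.7636.

0.7636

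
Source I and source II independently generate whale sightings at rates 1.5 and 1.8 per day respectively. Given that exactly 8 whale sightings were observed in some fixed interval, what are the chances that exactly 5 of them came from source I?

Given the total, each event is independently from source I with probability p = λ_I/(λ_I+λ_II) = 1.5/3.3 ≈ 0.4545.
So K ~ Binomial(8, 1.5/3.3): P(K = 5) = C(8,5) · (1.5/3.3)^5 · (1.8/3.3)^3 ≈ 0.1763.

0.1763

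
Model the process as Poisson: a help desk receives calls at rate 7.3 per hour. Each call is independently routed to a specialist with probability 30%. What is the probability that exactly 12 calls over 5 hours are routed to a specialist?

0.1089

Thinning: the calls that are routed to a specialist themselves form a Poisson process with rate 0.3 × 7.3 = 2.19 per hour.
Over the interval, μ = 2.19 × 5 = 10.95 (5 hours).
P(N = 12) = e^(−10.95) · 10.95^12/12! ≈ 0.1089.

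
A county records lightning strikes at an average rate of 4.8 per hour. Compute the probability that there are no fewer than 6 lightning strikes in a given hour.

0.3490

With mean μ = 4.8 per hour,
P(N ≥ 6) = 1 − P(N ≤ 5) = 1 − Σ_{j=0}^{5} e^(−μ) μ^j/j! ≈ 0.3490.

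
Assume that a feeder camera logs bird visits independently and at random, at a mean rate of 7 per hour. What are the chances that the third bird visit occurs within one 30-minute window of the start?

Over the interval, μ = 7 × 0.5 = 3.5 (a 30-minute window = 0.5 hours).
The third arrival falls in the interval iff at least 3 events occur there: P(S_3 ≤ t) = P(N ≥ 3) = 1 − P(N ≤ 2) ≈ 0.6792.

0.6792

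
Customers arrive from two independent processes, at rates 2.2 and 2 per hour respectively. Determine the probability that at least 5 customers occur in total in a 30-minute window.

0.0621

Independent Poisson processes superpose: combined rate λ = 2.2 + 2 = 4.2 per hour.
Over the interval, μ = 4.2 × 0.5 = 2.1 (a 30-minute window = 0.5 hours).
P(N ≥ 5) = 1 − P(N ≤ 4) ≈ 0.0621.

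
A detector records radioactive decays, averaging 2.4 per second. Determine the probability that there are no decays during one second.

0.0907

With mean μ = 2.4 per second,
P(N = 0) = e^(−μ) μ^0/0! = e^(−2.4) · 2.4^0/1 ≈ 0.0907.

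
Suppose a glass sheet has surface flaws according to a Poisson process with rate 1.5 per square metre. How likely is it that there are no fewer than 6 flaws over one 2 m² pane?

0.0839

Over the interval, μ = 1.5 × 2 = 3 (a 2 m² pane = 2 square metres).
P(N ≥ 6) = 1 − P(N ≤ 5) = 1 − Σ_{j=0}^{5} e^(−μ) μ^j/j! ≈ 0.0839.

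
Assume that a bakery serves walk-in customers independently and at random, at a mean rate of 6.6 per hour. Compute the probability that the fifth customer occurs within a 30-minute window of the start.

0.2374

Over the interval, μ = 6.6 × 0.5 = 3.3 (a 30-minute window = 0.5 hours).
The fifth arrival falls in the interval iff at least 5 events occur there: P(S_5 ≤ t) = P(N ≥ 5) = 1 − P(N ≤ 4) ≈ 0.2374.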